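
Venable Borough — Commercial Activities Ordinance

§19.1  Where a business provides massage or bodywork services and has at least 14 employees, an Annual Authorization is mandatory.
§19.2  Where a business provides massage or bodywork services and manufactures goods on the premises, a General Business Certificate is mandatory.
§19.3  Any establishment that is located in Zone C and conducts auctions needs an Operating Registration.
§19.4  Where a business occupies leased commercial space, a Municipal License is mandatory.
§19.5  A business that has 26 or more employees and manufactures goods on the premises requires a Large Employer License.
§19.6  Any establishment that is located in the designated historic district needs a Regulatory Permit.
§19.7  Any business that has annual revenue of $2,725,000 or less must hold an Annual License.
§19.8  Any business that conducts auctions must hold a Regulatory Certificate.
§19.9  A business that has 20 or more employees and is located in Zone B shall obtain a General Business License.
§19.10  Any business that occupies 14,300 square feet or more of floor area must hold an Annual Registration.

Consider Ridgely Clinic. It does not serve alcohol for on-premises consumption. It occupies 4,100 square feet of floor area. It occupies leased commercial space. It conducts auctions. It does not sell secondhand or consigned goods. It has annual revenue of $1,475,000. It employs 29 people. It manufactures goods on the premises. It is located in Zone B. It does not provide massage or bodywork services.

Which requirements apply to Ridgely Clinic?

§19.1 does not provide massage or bodywork services; employees 29 ≥ 14 → Annual Authorization not required.
§19.2 does not provide massage or bodywork services; manufactures goods on the premises → General Business Certificate not required.
§19.3 is located in Zone B (not: is located in Zone C); conducts auctions → Operating Registration not required.
§19.4 occupies leased commercial space → Municipal License required.
§19.5 employees 29 ≥ 26; manufactures goods on the premises → Large Employer License required.
§19.6 is located in Zone B (not: is located in the designated historic district) → Regulatory Permit not required.
§19.7 revenue $1,475,000 ≤ $2,725,000 → Annual License required.
§19.8 conducts auctions → Regulatory Certificate required.
§19.9 employees 29 ≥ 20; is located in Zone B → General Business License required.
§19.10 floor area 4,100 square feet < 14,300 square feet → Annual Registration not required.

Annual License, General Business License, Large Employer License, Municipal License, Regulatory Certificate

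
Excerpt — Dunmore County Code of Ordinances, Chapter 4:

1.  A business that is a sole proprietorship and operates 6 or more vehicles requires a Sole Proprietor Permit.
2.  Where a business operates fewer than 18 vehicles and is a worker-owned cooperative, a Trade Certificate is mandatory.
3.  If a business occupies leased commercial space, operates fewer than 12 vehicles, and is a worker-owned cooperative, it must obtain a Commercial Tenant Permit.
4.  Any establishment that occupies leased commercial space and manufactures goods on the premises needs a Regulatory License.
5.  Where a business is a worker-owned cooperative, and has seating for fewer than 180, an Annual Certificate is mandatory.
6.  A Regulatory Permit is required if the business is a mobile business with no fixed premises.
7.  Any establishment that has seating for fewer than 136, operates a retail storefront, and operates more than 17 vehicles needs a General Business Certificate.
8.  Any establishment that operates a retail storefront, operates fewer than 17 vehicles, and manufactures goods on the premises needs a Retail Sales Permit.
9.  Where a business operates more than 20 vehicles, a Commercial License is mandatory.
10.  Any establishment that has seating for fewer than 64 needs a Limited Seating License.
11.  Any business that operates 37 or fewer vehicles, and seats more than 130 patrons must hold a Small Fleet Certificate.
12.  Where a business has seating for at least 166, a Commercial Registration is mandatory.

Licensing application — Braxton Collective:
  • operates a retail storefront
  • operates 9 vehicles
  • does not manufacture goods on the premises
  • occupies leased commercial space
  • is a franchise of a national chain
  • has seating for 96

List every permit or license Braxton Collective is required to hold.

1. is a franchise of a national chain (not: is a sole proprietorship); vehicles 9 ≥ 6 → Sole Proprietor Permit not required.
2. vehicles 9 < 18; is a franchise of a national chain (not: is a worker-owned cooperative) → Trade Certificate not required.
3. occupies leased commercial space; vehicles 9 < 12; is a franchise of a national chain (not: is a worker-owned cooperative) → Commercial Tenant Permit not required.
4. occupies leased commercial space; does not manufacture goods on the premises → Regulatory License not required.
5. is a franchise of a national chain (not: is a worker-owned cooperative); seating 96 < 180 → Annual Certificate not required.
6. occupies leased commercial space (not: is a mobile business with no fixed premises) → Regulatory Permit not required.
7. seating 96 < 136; operates a retail storefront; vehicles 9 ≤ 17 → General Business Certificate not required.
8. operates a retail storefront; vehicles 9 < 17; does not manufacture goods on the premises → Retail Sales Permit not required.
9. vehicles 9 ≤ 20 → Commercial License not required.
10. seating 96 ≥ 64 → Limited Seating License not required.
11. vehicles 9 ≤ 37; seating 96 ≤ 130 → Small Fleet Certificate not required.
12. seating 96 < 166 → Commercial Registration not required.

None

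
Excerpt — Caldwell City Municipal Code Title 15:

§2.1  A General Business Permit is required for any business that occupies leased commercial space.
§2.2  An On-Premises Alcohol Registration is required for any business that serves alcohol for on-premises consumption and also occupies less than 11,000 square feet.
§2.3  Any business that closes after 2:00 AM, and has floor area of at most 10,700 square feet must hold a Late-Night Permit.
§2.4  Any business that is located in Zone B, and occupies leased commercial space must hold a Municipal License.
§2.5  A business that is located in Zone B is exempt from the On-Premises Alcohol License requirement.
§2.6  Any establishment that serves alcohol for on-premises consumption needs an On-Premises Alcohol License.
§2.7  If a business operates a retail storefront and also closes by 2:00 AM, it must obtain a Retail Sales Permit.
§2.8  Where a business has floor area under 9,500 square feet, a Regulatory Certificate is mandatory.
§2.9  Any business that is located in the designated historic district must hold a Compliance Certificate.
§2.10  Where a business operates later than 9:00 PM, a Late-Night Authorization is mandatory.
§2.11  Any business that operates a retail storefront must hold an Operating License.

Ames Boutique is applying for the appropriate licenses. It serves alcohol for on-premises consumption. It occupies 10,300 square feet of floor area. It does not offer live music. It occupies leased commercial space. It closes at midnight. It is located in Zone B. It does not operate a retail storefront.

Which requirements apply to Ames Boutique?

§2.1 occupies leased commercial space → General Business Permit required.
§2.2 serves alcohol for on-premises consumption; floor area 10,300 square feet < 11,000 square feet → On-Premises Alcohol Registration required.
§2.3 closes midnight, at/before 2:00 AM; floor area 10,300 square feet ≤ 10,700 square feet → Late-Night Permit not required.
§2.4 is located in Zone B; occupies leased commercial space → Municipal License required.
§2.5 is located in Zone B → exempt from On-Premises Alcohol License.
§2.6 serves alcohol for on-premises consumption → On-Premises Alcohol License required.
§2.7 does not operate a retail storefront; closes midnight, at/before 2:00 AM → Retail Sales Permit not required.
§2.8 floor area 10,300 square feet ≥ 9,500 square feet → Regulatory Certificate not required.
§2.9 is located in Zone B (not: is located in the designated historic district) → Compliance Certificate not required.
§2.10 closes midnight, after 9:00 PM → Late-Night Authorization required.
§2.11 does not operate a retail storefront → Operating License not required.

General Business Permit, Late-Night Authorization, Municipal License, On-Premises Alcohol Registration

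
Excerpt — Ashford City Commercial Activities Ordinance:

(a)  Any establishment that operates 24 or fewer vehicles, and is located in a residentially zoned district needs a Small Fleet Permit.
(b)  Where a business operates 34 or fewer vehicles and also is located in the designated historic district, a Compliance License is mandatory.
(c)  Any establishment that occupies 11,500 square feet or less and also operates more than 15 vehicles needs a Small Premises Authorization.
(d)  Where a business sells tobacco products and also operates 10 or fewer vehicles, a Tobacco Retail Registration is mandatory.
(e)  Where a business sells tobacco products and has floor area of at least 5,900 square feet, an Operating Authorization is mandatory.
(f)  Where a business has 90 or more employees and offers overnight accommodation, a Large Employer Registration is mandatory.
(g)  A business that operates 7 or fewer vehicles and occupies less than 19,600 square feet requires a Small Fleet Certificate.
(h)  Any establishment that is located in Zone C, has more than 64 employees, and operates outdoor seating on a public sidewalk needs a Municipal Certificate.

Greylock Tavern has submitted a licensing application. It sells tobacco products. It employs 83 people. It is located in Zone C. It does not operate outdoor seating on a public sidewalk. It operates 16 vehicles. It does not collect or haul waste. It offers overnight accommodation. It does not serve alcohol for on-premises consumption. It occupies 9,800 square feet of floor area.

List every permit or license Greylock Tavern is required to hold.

Operating Authorization, Small Premises Authorization

(a) vehicles 16 ≤ 24; is located in Zone C (not: is located in a residentially zoned district) → Small Fleet Permit not required.
(b) vehicles 16 ≤ 34; is located in Zone C (not: is located in the designated historic district) → Compliance License not required.
(c) floor area 9,800 square feet ≤ 11,500 square feet; vehicles 16 > 15 → Small Premises Authorization required.
(d) sells tobacco products; vehicles 16 > 10 → Tobacco Retail Registration not required.
(e) sells tobacco products; floor area 9,800 square feet ≥ 5,900 square feet → Operating Authorization required.
(f) employees 83 < 90; offers overnight accommodation → Large Employer Registration not required.
(g) vehicles 16 > 7; floor area 9,800 square feet < 19,600 square feet → Small Fleet Certificate not required.
(h) is located in Zone C; employees 83 > 64; does not operate outdoor seating on a public sidewalk → Municipal Certificate not required.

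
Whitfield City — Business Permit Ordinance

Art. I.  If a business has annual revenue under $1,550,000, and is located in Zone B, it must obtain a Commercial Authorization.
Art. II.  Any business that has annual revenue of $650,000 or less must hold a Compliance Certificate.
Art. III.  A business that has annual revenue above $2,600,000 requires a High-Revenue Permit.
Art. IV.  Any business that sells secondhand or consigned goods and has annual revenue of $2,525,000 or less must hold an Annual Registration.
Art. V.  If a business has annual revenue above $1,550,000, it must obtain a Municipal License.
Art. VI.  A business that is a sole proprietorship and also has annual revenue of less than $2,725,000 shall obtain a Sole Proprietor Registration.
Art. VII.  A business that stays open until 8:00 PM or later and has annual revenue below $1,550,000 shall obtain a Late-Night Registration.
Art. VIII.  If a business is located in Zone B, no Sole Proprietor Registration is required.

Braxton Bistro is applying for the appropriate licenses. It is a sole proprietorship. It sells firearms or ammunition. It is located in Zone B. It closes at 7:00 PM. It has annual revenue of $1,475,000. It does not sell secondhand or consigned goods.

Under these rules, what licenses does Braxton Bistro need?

Art. I. revenue $1,475,000 < $1,550,000; is located in Zone B → Commercial Authorization required.
Art. II. revenue $1,475,000 > $650,000 → Compliance Certificate not required.
Art. III. revenue $1,475,000 ≤ $2,600,000 → High-Revenue Permit not required.
Art. IV. does not sell secondhand or consigned goods; revenue $1,475,000 ≤ $2,525,000 → Annual Registration not required.
Art. V. revenue $1,475,000 ≤ $1,550,000 → Municipal License not required.
Art. VI. is a sole proprietorship; revenue $1,475,000 < $2,725,000 → Sole Proprietor Registration required.
Art. VII. closes 7:00 PM, at/before 8:00 PM; revenue $1,475,000 < $1,550,000 → Late-Night Registration not required.
Art. VIII. is located in Zone B → exempt from Sole Proprietor Registration.

Commercial Authorization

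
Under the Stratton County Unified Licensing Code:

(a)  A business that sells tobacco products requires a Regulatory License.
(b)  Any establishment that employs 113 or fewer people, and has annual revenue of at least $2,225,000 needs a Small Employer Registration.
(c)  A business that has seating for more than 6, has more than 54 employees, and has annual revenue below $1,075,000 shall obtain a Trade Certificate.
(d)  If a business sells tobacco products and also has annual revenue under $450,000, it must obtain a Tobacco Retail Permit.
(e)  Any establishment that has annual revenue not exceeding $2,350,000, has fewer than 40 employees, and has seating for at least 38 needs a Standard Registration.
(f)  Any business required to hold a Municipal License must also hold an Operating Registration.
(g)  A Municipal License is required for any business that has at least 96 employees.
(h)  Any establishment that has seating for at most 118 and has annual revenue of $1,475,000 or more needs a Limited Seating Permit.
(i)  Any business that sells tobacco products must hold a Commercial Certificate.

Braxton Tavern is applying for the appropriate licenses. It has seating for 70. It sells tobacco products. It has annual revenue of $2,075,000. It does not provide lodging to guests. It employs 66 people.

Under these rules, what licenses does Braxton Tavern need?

Commercial Certificate, Limited Seating Permit, Regulatory License

(a) sells tobacco products → Regulatory License required.
(b) employees 66 ≤ 113; revenue $2,075,000 < $2,225,000 → Small Employer Registration not required.
(c) seating 70 > 6; employees 66 > 54; revenue $2,075,000 ≥ $1,075,000 → Trade Certificate not required.
(d) sells tobacco products; revenue $2,075,000 ≥ $450,000 → Tobacco Retail Permit not required.
(e) revenue $2,075,000 ≤ $2,350,000; employees 66 ≥ 40; seating 70 ≥ 38 → Standard Registration not required.
(f) Municipal License is not required → no effect.
(g) employees 66 < 96 → Municipal License not required.
(h) seating 70 ≤ 118; revenue $2,075,000 ≥ $1,475,000 → Limited Seating Permit required.
(i) sells tobacco products → Commercial Certificate required.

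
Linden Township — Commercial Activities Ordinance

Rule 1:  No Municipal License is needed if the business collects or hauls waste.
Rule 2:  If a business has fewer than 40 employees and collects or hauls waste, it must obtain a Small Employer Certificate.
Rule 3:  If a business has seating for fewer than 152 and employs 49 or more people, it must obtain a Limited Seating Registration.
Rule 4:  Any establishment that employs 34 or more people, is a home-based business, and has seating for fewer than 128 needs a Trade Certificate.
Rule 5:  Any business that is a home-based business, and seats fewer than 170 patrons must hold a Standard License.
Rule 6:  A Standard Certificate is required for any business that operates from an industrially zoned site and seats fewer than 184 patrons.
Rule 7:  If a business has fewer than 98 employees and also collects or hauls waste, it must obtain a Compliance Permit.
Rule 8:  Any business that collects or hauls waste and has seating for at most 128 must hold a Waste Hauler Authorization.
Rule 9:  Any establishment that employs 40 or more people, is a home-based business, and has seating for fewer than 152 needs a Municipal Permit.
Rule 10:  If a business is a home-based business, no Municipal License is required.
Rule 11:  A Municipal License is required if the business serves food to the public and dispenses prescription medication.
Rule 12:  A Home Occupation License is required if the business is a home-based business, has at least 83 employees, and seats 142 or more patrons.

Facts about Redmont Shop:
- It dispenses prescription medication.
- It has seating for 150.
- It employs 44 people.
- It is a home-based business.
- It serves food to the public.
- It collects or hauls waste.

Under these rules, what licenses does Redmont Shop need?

Rule 1: collects or hauls waste → exempt from Municipal License.
Rule 2: employees 44 ≥ 40; collects or hauls waste → Small Employer Certificate not required.
Rule 3: seating 150 < 152; employees 44 < 49 → Limited Seating Registration not required.
Rule 4: employees 44 ≥ 34; is a home-based business; seating 150 ≥ 128 → Trade Certificate not required.
Rule 5: is a home-based business; seating 150 < 170 → Standard License required.
Rule 6: is a home-based business (not: operates from an industrially zoned site); seating 150 < 184 → Standard Certificate not required.
Rule 7: employees 44 < 98; collects or hauls waste → Compliance Permit required.
Rule 8: collects or hauls waste; seating 150 > 128 → Waste Hauler Authorization not required.
Rule 9: employees 44 ≥ 40; is a home-based business; seating 150 < 152 → Municipal Permit required.
Rule 10: is a home-based business → exempt from Municipal License.
Rule 11: serves food to the public; dispenses prescription medication → Municipal License required.
Rule 12: is a home-based business; employees 44 < 83; seating 150 ≥ 142 → Home Occupation License not required.

Compliance Permit, Municipal Permit, Standard License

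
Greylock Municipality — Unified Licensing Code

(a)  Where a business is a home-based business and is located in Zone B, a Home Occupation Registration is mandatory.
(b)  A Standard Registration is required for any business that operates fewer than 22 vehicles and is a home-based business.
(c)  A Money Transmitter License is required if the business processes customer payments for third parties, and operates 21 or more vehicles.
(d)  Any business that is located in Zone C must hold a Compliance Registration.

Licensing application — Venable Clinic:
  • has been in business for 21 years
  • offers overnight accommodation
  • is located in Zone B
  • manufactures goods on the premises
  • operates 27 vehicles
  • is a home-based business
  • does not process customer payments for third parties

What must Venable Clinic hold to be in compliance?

Home Occupation Registration

(a) is a home-based business; is located in Zone B → Home Occupation Registration required.
(b) vehicles 27 ≥ 22; is a home-based business → Standard Registration not required.
(c) does not process customer payments for third parties; vehicles 27 ≥ 21 → Money Transmitter License not required.
(d) is located in Zone B (not: is located in Zone C) → Compliance Registration not required.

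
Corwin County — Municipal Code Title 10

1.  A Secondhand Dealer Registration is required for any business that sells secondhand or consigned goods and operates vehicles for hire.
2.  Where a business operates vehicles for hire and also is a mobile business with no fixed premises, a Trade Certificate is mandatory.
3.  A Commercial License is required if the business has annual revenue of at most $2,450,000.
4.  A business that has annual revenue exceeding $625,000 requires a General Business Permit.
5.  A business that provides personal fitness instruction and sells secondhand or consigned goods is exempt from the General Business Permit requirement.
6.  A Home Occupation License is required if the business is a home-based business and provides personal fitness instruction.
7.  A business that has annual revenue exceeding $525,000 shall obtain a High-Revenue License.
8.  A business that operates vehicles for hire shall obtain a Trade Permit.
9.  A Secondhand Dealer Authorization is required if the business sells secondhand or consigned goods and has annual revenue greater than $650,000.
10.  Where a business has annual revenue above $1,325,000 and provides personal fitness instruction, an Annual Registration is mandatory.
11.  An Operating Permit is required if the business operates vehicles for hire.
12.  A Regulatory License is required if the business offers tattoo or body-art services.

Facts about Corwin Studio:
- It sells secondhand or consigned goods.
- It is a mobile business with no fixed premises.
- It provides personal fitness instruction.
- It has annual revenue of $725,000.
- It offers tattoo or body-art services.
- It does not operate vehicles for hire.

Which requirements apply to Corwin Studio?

Commercial License, High-Revenue License, Regulatory License, Secondhand Dealer Authorization

1. sells secondhand or consigned goods; does not operate vehicles for hire → Secondhand Dealer Registration not required.
2. does not operate vehicles for hire; is a mobile business with no fixed premises → Trade Certificate not required.
3. revenue $725,000 ≤ $2,450,000 → Commercial License required.
4. revenue $725,000 > $625,000 → General Business Permit required.
5. provides personal fitness instruction; sells secondhand or consigned goods → exempt from General Business Permit.
6. is a mobile business with no fixed premises (not: is a home-based business); provides personal fitness instruction → Home Occupation License not required.
7. revenue $725,000 > $525,000 → High-Revenue License required.
8. does not operate vehicles for hire → Trade Permit not required.
9. sells secondhand or consigned goods; revenue $725,000 > $650,000 → Secondhand Dealer Authorization required.
10. revenue $725,000 ≤ $1,325,000; provides personal fitness instruction → Annual Registration not required.
11. does not operate vehicles for hire → Operating Permit not required.
12. offers tattoo or body-art services → Regulatory License required.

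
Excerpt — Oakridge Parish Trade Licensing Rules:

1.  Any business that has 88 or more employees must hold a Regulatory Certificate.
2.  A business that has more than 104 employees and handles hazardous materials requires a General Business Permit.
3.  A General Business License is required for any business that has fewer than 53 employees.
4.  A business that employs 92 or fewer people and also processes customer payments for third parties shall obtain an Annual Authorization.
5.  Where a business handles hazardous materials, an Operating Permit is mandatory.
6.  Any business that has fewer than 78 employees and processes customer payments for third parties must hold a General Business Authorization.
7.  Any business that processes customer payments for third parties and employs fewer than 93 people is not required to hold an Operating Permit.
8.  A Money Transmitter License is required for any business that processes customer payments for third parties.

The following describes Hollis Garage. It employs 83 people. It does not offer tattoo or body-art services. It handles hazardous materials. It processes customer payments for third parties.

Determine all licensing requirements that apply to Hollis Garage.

1. employees 83 < 88 → Regulatory Certificate not required.
2. employees 83 ≤ 104; handles hazardous materials → General Business Permit not required.
3. employees 83 ≥ 53 → General Business License not required.
4. employees 83 ≤ 92; processes customer payments for third parties → Annual Authorization required.
5. handles hazardous materials → Operating Permit required.
6. employees 83 ≥ 78; processes customer payments for third parties → General Business Authorization not required.
7. processes customer payments for third parties; employees 83 < 93 → exempt from Operating Permit.
8. processes customer payments for third parties → Money Transmitter License required.

Annual Authorization, Money Transmitter License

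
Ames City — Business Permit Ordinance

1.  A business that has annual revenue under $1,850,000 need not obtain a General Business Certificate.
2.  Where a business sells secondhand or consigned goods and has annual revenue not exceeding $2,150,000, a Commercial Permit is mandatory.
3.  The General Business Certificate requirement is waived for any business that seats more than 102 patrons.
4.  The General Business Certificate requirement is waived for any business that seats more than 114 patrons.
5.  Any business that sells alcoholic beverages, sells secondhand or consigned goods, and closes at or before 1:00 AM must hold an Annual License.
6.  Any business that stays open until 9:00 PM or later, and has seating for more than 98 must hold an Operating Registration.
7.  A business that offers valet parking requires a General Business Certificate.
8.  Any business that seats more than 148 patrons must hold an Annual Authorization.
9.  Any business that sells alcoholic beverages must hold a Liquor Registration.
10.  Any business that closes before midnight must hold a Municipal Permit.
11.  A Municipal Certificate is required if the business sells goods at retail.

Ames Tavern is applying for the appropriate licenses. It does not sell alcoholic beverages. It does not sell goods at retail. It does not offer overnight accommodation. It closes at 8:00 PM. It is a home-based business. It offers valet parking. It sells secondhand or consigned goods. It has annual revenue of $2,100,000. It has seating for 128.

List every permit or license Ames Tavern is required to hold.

Commercial Permit, Municipal Permit

1. revenue $2,100,000 ≥ $1,850,000 → General Business Certificate exemption does not apply.
2. sells secondhand or consigned goods; revenue $2,100,000 ≤ $2,150,000 → Commercial Permit required.
3. seating 128 > 102 → exempt from General Business Certificate.
4. seating 128 > 114 → exempt from General Business Certificate.
5. does not sell alcoholic beverages; sells secondhand or consigned goods; closes 8:00 PM, at/before 1:00 AM → Annual License not required.
6. closes 8:00 PM, at/before 9:00 PM; seating 128 > 98 → Operating Registration not required.
7. offers valet parking → General Business Certificate required.
8. seating 128 ≤ 148 → Annual Authorization not required.
9. does not sell alcoholic beverages → Liquor Registration not required.
10. closes 8:00 PM, at/before midnight → Municipal Permit required.
11. does not sell goods at retail → Municipal Certificate not required.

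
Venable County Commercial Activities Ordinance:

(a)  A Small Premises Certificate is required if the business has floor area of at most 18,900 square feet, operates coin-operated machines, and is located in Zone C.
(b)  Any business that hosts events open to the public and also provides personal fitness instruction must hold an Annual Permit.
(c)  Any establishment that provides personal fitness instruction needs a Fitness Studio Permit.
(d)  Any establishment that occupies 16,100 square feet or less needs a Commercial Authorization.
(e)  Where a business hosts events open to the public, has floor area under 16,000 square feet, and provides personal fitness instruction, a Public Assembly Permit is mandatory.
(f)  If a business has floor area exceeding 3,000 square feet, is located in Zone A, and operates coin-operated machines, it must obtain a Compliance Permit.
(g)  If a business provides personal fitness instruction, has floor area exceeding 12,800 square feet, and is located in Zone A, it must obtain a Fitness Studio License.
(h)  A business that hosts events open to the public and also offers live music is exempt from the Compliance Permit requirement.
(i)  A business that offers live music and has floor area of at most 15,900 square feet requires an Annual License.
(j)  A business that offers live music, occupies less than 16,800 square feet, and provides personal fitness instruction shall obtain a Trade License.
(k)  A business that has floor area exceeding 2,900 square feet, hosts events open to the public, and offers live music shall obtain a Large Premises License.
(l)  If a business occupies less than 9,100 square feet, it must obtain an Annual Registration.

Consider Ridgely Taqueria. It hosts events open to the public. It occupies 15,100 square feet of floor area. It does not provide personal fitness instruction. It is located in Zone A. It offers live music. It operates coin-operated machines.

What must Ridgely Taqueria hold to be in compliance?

(a) floor area 15,100 square feet ≤ 18,900 square feet; operates coin-operated machines; is located in Zone A (not: is located in Zone C) → Small Premises Certificate not required.
(b) hosts events open to the public; does not provide personal fitness instruction → Annual Permit not required.
(c) does not provide personal fitness instruction → Fitness Studio Permit not required.
(d) floor area 15,100 square feet ≤ 16,100 square feet → Commercial Authorization required.
(e) hosts events open to the public; floor area 15,100 square feet < 16,000 square feet; does not provide personal fitness instruction → Public Assembly Permit not required.
(f) floor area 15,100 square feet > 3,000 square feet; is located in Zone A; operates coin-operated machines → Compliance Permit required.
(g) does not provide personal fitness instruction; floor area 15,100 square feet > 12,800 square feet; is located in Zone A → Fitness Studio License not required.
(h) hosts events open to the public; offers live music → exempt from Compliance Permit.
(i) offers live music; floor area 15,100 square feet ≤ 15,900 square feet → Annual License required.
(j) offers live music; floor area 15,100 square feet < 16,800 square feet; does not provide personal fitness instruction → Trade License not required.
(k) floor area 15,100 square feet > 2,900 square feet; hosts events open to the public; offers live music → Large Premises License required.
(l) floor area 15,100 square feet ≥ 9,100 square feet → Annual Registration not required.

Annual License, Commercial Authorization, Large Premises License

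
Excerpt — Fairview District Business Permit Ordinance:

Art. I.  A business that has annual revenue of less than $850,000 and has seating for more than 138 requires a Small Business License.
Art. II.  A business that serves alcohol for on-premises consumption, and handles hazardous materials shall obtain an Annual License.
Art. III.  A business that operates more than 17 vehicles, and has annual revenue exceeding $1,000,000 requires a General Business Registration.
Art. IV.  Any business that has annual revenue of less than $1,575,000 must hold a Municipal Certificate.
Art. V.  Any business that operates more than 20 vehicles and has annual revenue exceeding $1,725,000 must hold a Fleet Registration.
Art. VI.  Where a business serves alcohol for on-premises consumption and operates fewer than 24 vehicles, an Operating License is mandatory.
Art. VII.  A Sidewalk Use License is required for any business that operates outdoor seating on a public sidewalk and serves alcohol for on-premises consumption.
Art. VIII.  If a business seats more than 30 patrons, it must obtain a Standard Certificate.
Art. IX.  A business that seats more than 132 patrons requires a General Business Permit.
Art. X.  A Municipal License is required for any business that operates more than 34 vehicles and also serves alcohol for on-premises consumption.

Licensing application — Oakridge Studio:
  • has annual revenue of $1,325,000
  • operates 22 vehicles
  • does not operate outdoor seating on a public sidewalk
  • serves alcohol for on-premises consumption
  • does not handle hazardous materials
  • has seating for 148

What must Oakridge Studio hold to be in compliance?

Art. I. revenue $1,325,000 ≥ $850,000; seating 148 > 138 → Small Business License not required.
Art. II. serves alcohol for on-premises consumption; does not handle hazardous materials → Annual License not required.
Art. III. vehicles 22 > 17; revenue $1,325,000 > $1,000,000 → General Business Registration required.
Art. IV. revenue $1,325,000 < $1,575,000 → Municipal Certificate required.
Art. V. vehicles 22 > 20; revenue $1,325,000 ≤ $1,725,000 → Fleet Registration not required.
Art. VI. serves alcohol for on-premises consumption; vehicles 22 < 24 → Operating License required.
Art. VII. does not operate outdoor seating on a public sidewalk; serves alcohol for on-premises consumption → Sidewalk Use License not required.
Art. VIII. seating 148 > 30 → Standard Certificate required.
Art. IX. seating 148 > 132 → General Business Permit required.
Art. X. vehicles 22 ≤ 34; serves alcohol for on-premises consumption → Municipal License not required.

General Business Permit, General Business Registration, Municipal Certificate, Operating License, Standard Certificate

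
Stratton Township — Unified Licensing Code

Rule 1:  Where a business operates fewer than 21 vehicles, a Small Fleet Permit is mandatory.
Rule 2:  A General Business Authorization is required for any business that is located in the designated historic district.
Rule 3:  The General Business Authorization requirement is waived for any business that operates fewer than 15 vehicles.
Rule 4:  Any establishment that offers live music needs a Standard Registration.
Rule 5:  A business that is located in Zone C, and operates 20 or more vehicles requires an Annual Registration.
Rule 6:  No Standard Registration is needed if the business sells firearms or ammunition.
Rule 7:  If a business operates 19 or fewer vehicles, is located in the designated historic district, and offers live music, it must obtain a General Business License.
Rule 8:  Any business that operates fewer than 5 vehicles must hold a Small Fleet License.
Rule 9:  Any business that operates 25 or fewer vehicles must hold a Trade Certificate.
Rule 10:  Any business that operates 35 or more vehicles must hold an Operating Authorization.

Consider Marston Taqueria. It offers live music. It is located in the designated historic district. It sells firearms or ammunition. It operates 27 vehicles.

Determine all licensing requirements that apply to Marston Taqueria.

General Business Authorization

Rule 1: vehicles 27 ≥ 21 → Small Fleet Permit not required.
Rule 2: is located in the designated historic district → General Business Authorization required.
Rule 3: vehicles 27 ≥ 15 → General Business Authorization exemption does not apply.
Rule 4: offers live music → Standard Registration required.
Rule 5: is located in the designated historic district (not: is located in Zone C); vehicles 27 ≥ 20 → Annual Registration not required.
Rule 6: sells firearms or ammunition → exempt from Standard Registration.
Rule 7: vehicles 27 > 19; is located in the designated historic district; offers live music → General Business License not required.
Rule 8: vehicles 27 ≥ 5 → Small Fleet License not required.
Rule 9: vehicles 27 > 25 → Trade Certificate not required.
Rule 10: vehicles 27 < 35 → Operating Authorization not required.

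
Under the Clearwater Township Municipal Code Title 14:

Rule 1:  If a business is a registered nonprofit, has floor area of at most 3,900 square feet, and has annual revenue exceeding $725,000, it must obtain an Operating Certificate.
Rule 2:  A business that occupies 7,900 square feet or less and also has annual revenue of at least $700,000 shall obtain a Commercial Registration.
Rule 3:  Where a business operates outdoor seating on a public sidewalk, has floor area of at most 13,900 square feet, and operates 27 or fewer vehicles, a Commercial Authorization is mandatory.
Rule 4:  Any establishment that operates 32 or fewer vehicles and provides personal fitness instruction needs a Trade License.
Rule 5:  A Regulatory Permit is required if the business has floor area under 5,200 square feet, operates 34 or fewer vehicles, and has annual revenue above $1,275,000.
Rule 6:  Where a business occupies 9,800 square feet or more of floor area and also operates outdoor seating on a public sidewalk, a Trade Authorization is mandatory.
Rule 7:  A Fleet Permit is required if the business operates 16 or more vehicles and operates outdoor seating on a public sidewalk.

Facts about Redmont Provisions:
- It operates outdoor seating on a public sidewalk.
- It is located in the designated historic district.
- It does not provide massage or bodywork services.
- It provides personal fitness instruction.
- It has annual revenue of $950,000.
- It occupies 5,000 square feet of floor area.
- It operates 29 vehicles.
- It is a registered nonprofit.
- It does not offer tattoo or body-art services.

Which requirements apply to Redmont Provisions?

Rule 1: is a registered nonprofit; floor area 5,000 square feet > 3,900 square feet; revenue $950,000 > $725,000 → Operating Certificate not required.
Rule 2: floor area 5,000 square feet ≤ 7,900 square feet; revenue $950,000 ≥ $700,000 → Commercial Registration required.
Rule 3: operates outdoor seating on a public sidewalk; floor area 5,000 square feet ≤ 13,900 square feet; vehicles 29 > 27 → Commercial Authorization not required.
Rule 4: vehicles 29 ≤ 32; provides personal fitness instruction → Trade License required.
Rule 5: floor area 5,000 square feet < 5,200 square feet; vehicles 29 ≤ 34; revenue $950,000 ≤ $1,275,000 → Regulatory Permit not required.
Rule 6: floor area 5,000 square feet < 9,800 square feet; operates outdoor seating on a public sidewalk → Trade Authorization not required.
Rule 7: vehicles 29 ≥ 16; operates outdoor seating on a public sidewalk → Fleet Permit required.

Commercial Registration, Fleet Permit, Trade License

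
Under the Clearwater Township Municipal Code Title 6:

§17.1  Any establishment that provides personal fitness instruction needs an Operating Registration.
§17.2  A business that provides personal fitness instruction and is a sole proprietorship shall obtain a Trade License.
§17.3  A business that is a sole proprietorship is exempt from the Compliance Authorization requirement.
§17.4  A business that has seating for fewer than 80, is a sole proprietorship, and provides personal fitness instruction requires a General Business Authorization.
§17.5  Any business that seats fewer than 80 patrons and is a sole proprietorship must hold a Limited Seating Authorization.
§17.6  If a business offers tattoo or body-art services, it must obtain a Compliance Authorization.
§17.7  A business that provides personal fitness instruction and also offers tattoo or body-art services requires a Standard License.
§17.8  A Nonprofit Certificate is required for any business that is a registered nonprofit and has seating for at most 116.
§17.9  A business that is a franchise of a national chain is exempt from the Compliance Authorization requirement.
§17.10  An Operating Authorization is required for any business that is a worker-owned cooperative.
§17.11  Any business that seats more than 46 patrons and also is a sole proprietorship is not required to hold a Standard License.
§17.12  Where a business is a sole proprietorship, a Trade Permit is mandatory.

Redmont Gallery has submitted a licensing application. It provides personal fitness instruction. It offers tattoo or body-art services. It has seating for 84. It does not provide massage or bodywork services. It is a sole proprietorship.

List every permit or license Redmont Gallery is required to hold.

§17.1 provides personal fitness instruction → Operating Registration required.
§17.2 provides personal fitness instruction; is a sole proprietorship → Trade License required.
§17.3 is a sole proprietorship → exempt from Compliance Authorization.
§17.4 seating 84 ≥ 80; is a sole proprietorship; provides personal fitness instruction → General Business Authorization not required.
§17.5 seating 84 ≥ 80; is a sole proprietorship → Limited Seating Authorization not required.
§17.6 offers tattoo or body-art services → Compliance Authorization required.
§17.7 provides personal fitness instruction; offers tattoo or body-art services → Standard License required.
§17.8 is a sole proprietorship (not: is a registered nonprofit); seating 84 ≤ 116 → Nonprofit Certificate not required.
§17.9 is a sole proprietorship (not: is a franchise of a national chain) → Compliance Authorization exemption does not apply.
§17.10 is a sole proprietorship (not: is a worker-owned cooperative) → Operating Authorization not required.
§17.11 seating 84 > 46; is a sole proprietorship → exempt from Standard License.
§17.12 is a sole proprietorship → Trade Permit required.

Operating Registration, Trade License, Trade Permit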